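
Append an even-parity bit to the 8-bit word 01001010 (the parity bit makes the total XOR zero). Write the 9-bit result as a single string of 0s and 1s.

010010101

XOR of the 8 data bits: 0⊕1⊕0⊕0⊕1⊕0⊕1⊕0 = 1
Parity bit = 1 (so all 9 bits XOR to 0).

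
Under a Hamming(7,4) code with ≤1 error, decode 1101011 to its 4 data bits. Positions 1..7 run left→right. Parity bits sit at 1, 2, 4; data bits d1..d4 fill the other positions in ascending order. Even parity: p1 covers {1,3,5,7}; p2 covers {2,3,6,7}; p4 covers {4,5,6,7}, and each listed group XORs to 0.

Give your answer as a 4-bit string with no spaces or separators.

0001

s1 (pos 1,3,5,7): 1⊕0⊕0⊕1 = 0
s2 (pos 2,3,6,7): 1⊕0⊕1⊕1 = 1
s4 (pos 4,5,6,7): 1⊕0⊕1⊕1 = 1
Syndrome s4…s1 = 110 → error at position 6.
Flip position 6: 1101011 → 1101001
Read data bits from positions 3,5,6,7: 0001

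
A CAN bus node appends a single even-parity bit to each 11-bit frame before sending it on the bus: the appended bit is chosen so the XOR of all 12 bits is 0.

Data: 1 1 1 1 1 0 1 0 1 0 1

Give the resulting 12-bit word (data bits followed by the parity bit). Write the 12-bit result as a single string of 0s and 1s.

111110101010

XOR of the 11 data bits: 1⊕1⊕1⊕1⊕1⊕0⊕1⊕0⊕1⊕0⊕1 = 0
Parity bit = 0 (so all 12 bits XOR to 0).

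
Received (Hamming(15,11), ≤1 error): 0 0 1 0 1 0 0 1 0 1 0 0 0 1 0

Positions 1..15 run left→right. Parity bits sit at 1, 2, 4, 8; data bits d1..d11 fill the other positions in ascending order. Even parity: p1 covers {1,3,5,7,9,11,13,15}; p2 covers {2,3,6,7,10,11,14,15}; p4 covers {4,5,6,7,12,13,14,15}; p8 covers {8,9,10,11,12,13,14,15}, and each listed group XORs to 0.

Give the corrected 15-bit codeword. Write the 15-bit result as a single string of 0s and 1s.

001010010000010

s1 (pos 1,3,5,7,9,11,13,15): 0⊕1⊕1⊕0⊕0⊕0⊕0⊕0 = 0
s2 (pos 2,3,6,7,10,11,14,15): 0⊕1⊕0⊕0⊕1⊕0⊕1⊕0 = 1
s4 (pos 4,5,6,7,12,13,14,15): 0⊕1⊕0⊕0⊕0⊕0⊕1⊕0 = 0
s8 (pos 8,9,10,11,12,13,14,15): 1⊕0⊕1⊕0⊕0⊕0⊕1⊕0 = 1
Syndrome s8…s1 = 1010 → error at position 10.
Flip position 10: 001010010100010 → 001010010000010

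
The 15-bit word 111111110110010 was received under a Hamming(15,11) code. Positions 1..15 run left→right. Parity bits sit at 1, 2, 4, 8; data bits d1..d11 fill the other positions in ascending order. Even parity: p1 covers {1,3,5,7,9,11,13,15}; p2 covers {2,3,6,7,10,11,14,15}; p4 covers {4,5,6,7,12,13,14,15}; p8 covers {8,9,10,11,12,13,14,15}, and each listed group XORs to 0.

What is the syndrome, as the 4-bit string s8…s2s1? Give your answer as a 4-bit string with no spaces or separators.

0111

s1 (pos 1,3,5,7,9,11,13,15): 1⊕1⊕1⊕1⊕0⊕1⊕0⊕0 = 1
s2 (pos 2,3,6,7,10,11,14,15): 1⊕1⊕1⊕1⊕1⊕1⊕1⊕0 = 1
s4 (pos 4,5,6,7,12,13,14,15): 1⊕1⊕1⊕1⊕0⊕0⊕1⊕0 = 1
s8 (pos 8,9,10,11,12,13,14,15): 1⊕0⊕1⊕1⊕0⊕0⊕1⊕0 = 0
Syndrome s8…s1 = 0111 → error at position 7.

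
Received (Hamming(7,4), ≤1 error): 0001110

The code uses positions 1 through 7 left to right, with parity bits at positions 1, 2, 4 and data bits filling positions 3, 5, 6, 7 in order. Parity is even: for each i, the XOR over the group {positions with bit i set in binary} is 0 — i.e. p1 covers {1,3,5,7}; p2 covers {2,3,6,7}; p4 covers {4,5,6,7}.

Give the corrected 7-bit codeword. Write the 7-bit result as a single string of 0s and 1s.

s1 (pos 1,3,5,7): 0⊕0⊕1⊕0 = 1
s2 (pos 2,3,6,7): 0⊕0⊕1⊕0 = 1
s4 (pos 4,5,6,7): 1⊕1⊕1⊕0 = 1
Syndrome s4…s1 = 111 → error at position 7.
Flip position 7: 0001110 → 0001111

0001111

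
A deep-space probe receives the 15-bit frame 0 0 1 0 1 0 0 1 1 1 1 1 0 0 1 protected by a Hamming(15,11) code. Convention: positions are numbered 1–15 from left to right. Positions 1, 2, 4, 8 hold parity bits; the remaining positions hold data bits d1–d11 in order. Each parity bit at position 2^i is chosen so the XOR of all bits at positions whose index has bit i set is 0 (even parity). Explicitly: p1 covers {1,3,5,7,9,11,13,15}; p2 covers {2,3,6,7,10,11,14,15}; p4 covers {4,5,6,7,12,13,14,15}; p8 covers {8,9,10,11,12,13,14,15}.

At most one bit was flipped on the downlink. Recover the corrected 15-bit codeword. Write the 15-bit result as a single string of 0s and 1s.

s1 (pos 1,3,5,7,9,11,13,15): 0⊕1⊕1⊕0⊕1⊕1⊕0⊕1 = 1
s2 (pos 2,3,6,7,10,11,14,15): 0⊕1⊕0⊕0⊕1⊕1⊕0⊕1 = 0
s4 (pos 4,5,6,7,12,13,14,15): 0⊕1⊕0⊕0⊕1⊕0⊕0⊕1 = 1
s8 (pos 8,9,10,11,12,13,14,15): 1⊕1⊕1⊕1⊕1⊕0⊕0⊕1 = 0
Syndrome s8…s1 = 0101 → error at position 5.
Flip position 5: 001010011111001 → 001000011111001

001000011111001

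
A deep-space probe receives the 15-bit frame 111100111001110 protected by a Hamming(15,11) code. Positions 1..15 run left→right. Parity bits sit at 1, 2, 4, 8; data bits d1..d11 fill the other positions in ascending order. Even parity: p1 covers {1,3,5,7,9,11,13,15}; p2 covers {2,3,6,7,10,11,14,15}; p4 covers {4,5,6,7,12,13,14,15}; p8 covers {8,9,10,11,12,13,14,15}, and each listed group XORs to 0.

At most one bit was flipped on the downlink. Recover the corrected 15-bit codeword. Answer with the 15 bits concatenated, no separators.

111100111001010

s1 (pos 1,3,5,7,9,11,13,15): 1⊕1⊕0⊕1⊕1⊕0⊕1⊕0 = 1
s2 (pos 2,3,6,7,10,11,14,15): 1⊕1⊕0⊕1⊕0⊕0⊕1⊕0 = 0
s4 (pos 4,5,6,7,12,13,14,15): 1⊕0⊕0⊕1⊕1⊕1⊕1⊕0 = 1
s8 (pos 8,9,10,11,12,13,14,15): 1⊕1⊕0⊕0⊕1⊕1⊕1⊕0 = 1
Syndrome s8…s1 = 1101 → error at position 13.
Flip position 13: 111100111001110 → 111100111001010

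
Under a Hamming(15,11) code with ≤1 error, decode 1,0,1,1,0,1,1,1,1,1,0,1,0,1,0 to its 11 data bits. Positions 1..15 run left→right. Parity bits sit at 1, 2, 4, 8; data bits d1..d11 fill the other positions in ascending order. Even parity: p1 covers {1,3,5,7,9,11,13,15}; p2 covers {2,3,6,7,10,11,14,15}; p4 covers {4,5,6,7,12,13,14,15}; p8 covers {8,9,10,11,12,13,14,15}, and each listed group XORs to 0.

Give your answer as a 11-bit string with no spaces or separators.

s1 (pos 1,3,5,7,9,11,13,15): 1⊕1⊕0⊕1⊕1⊕0⊕0⊕0 = 0
s2 (pos 2,3,6,7,10,11,14,15): 0⊕1⊕1⊕1⊕1⊕0⊕1⊕0 = 1
s4 (pos 4,5,6,7,12,13,14,15): 1⊕0⊕1⊕1⊕1⊕0⊕1⊕0 = 1
s8 (pos 8,9,10,11,12,13,14,15): 1⊕1⊕1⊕0⊕1⊕0⊕1⊕0 = 1
Syndrome s8…s1 = 1110 → error at position 14.
Flip position 14: 101101111101010 → 101101111101000
Read data bits from positions 3,5,6,7,9,10,11,12,13,14,15: 10111101000

10111101000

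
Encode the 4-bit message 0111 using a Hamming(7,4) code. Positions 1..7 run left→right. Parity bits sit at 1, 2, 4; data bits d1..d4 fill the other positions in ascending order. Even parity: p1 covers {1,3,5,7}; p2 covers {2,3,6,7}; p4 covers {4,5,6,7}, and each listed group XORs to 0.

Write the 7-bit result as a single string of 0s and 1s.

0001111

Place data at non-parity positions: p1 p2 0 p4 1 1 1
p1 (pos 1,3,5,7): XOR of data positions = 0⊕1⊕1 = 0
p2 (pos 2,3,6,7): XOR of data positions = 0⊕1⊕1 = 0
p4 (pos 4,5,6,7): XOR of data positions = 1⊕1⊕1 = 1
Codeword: 0001111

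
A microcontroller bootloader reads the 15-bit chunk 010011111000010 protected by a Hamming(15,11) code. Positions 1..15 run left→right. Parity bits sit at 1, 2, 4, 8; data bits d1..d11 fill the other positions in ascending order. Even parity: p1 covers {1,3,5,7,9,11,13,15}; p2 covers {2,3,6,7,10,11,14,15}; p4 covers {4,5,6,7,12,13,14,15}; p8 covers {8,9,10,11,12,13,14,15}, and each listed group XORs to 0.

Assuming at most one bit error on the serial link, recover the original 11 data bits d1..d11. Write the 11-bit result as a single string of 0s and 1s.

s1 (pos 1,3,5,7,9,11,13,15): 0⊕0⊕1⊕1⊕1⊕0⊕0⊕0 = 1
s2 (pos 2,3,6,7,10,11,14,15): 1⊕0⊕1⊕1⊕0⊕0⊕1⊕0 = 0
s4 (pos 4,5,6,7,12,13,14,15): 0⊕1⊕1⊕1⊕0⊕0⊕1⊕0 = 0
s8 (pos 8,9,10,11,12,13,14,15): 1⊕1⊕0⊕0⊕0⊕0⊕1⊕0 = 1
Syndrome s8…s1 = 1001 → error at position 9.
Flip position 9: 010011111000010 → 010011110000010
Read data bits from positions 3,5,6,7,9,10,11,12,13,14,15: 01110000010

01110000010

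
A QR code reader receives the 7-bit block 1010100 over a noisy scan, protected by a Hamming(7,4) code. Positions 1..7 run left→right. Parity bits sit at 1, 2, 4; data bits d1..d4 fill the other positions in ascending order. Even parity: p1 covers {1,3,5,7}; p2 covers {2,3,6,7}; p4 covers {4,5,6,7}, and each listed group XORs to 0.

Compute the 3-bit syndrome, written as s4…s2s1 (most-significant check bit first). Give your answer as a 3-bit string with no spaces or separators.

111

s1 (pos 1,3,5,7): 1⊕1⊕1⊕0 = 1
s2 (pos 2,3,6,7): 0⊕1⊕0⊕0 = 1
s4 (pos 4,5,6,7): 0⊕1⊕0⊕0 = 1
Syndrome s4…s1 = 111 → error at position 7.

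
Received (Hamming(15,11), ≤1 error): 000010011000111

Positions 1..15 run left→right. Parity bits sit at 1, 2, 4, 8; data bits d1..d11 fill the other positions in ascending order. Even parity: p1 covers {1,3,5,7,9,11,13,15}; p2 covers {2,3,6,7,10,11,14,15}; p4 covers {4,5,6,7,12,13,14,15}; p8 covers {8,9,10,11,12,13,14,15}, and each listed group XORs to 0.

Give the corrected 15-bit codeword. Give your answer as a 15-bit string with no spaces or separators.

000010001000111

s1 (pos 1,3,5,7,9,11,13,15): 0⊕0⊕1⊕0⊕1⊕0⊕1⊕1 = 0
s2 (pos 2,3,6,7,10,11,14,15): 0⊕0⊕0⊕0⊕0⊕0⊕1⊕1 = 0
s4 (pos 4,5,6,7,12,13,14,15): 0⊕1⊕0⊕0⊕0⊕1⊕1⊕1 = 0
s8 (pos 8,9,10,11,12,13,14,15): 1⊕1⊕0⊕0⊕0⊕1⊕1⊕1 = 1
Syndrome s8…s1 = 1000 → error at position 8.
Flip position 8: 000010011000111 → 000010001000111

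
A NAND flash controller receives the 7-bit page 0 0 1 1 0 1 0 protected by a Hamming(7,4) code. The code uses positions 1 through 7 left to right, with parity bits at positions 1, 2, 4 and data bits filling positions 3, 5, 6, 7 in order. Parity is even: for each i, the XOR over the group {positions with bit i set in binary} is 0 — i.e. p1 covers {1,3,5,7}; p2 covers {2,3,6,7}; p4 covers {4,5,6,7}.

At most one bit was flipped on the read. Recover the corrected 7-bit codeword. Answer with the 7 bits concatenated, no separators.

1011010

s1 (pos 1,3,5,7): 0⊕1⊕0⊕0 = 1
s2 (pos 2,3,6,7): 0⊕1⊕1⊕0 = 0
s4 (pos 4,5,6,7): 1⊕0⊕1⊕0 = 0
Syndrome s4…s1 = 001 → error at position 1.
Flip position 1: 0011010 → 1011010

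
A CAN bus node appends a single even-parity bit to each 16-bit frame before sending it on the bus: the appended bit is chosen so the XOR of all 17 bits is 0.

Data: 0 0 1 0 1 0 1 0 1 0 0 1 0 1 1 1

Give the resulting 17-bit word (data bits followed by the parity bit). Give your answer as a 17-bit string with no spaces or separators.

00101010100101110

XOR of the 16 data bits: 0⊕0⊕1⊕0⊕1⊕0⊕1⊕0⊕1⊕0⊕0⊕1⊕0⊕1⊕1⊕1 = 0
Parity bit = 0 (so all 17 bits XOR to 0).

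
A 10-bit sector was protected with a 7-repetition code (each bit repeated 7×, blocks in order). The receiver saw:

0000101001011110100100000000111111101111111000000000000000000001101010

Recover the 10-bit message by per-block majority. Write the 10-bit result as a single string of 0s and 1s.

Block 1 (0000101): 2 ones → 0
Block 2 (0010111): 4 ones → 1
Block 3 (1010010): 3 ones → 0
Block 4 (0000000): 0 ones → 0
Block 5 (1111111): 7 ones → 1
Block 6 (0111111): 6 ones → 1
Block 7 (1000000): 1 one → 0
Block 8 (0000000): 0 ones → 0
Block 9 (0000000): 0 ones → 0
Block 10 (1101010): 4 ones → 1

0100110001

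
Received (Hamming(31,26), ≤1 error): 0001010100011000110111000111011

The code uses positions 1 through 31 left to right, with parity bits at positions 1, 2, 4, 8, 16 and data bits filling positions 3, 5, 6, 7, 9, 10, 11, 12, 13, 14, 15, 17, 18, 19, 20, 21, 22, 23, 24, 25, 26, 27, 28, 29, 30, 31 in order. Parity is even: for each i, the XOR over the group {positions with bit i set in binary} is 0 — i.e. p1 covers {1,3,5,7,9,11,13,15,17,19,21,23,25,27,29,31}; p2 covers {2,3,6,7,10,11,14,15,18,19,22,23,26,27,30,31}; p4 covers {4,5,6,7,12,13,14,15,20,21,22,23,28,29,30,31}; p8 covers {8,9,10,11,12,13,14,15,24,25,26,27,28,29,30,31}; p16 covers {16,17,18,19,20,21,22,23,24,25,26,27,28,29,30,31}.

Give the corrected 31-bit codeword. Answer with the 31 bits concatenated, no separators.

s1 (pos 1,3,5,7,9,11,13,15,17,19,21,23,25,27,29,31): 0⊕0⊕0⊕0⊕0⊕0⊕1⊕0⊕1⊕0⊕1⊕0⊕0⊕1⊕0⊕1 = 1
s2 (pos 2,3,6,7,10,11,14,15,18,19,22,23,26,27,30,31): 0⊕0⊕1⊕0⊕0⊕0⊕0⊕0⊕1⊕0⊕1⊕0⊕1⊕1⊕1⊕1 = 1
s4 (pos 4,5,6,7,12,13,14,15,20,21,22,23,28,29,30,31): 1⊕0⊕1⊕0⊕1⊕1⊕0⊕0⊕1⊕1⊕1⊕0⊕1⊕0⊕1⊕1 = 0
s8 (pos 8,9,10,11,12,13,14,15,24,25,26,27,28,29,30,31): 1⊕0⊕0⊕0⊕1⊕1⊕0⊕0⊕0⊕0⊕1⊕1⊕1⊕0⊕1⊕1 = 0
s16 (pos 16,17,18,19,20,21,22,23,24,25,26,27,28,29,30,31): 0⊕1⊕1⊕0⊕1⊕1⊕1⊕0⊕0⊕0⊕1⊕1⊕1⊕0⊕1⊕1 = 0
Syndrome s16…s1 = 00011 → error at position 3.
Flip position 3: 0001010100011000110111000111011 → 0011010100011000110111000111011

0011010100011000110111000111011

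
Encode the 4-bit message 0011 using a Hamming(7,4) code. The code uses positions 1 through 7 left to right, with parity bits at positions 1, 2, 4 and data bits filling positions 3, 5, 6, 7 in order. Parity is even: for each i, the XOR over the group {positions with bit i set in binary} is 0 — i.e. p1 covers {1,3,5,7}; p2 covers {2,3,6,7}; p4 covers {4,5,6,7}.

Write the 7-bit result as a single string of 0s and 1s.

1000011

Place data at non-parity positions: p1 p2 0 p4 0 1 1
p1 (pos 1,3,5,7): XOR of data positions = 0⊕0⊕1 = 1
p2 (pos 2,3,6,7): XOR of data positions = 0⊕1⊕1 = 0
p4 (pos 4,5,6,7): XOR of data positions = 0⊕1⊕1 = 0
Codeword: 1000011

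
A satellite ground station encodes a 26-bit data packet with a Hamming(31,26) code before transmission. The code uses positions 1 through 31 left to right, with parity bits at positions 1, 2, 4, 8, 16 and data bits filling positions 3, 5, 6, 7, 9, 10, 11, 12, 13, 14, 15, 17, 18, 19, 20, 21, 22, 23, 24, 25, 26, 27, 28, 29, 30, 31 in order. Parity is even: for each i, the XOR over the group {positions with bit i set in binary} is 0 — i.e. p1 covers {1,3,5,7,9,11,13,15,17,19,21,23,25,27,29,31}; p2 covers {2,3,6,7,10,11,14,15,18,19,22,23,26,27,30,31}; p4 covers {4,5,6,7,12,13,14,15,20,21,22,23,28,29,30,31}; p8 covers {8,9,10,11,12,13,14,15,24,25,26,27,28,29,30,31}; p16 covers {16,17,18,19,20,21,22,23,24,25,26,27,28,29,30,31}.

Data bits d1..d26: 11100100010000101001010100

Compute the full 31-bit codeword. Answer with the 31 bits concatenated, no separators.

1010110101000101000101001010100

Place data at non-parity positions: p1 p2 1 p4 1 1 0 p8 0 1 0 0 0 1 0 p16 0 0 0 1 0 1 0 0 1 0 1 0 1 0 0
p1 (pos 1,3,5,7,9,11,13,15,17,19,21,23,25,27,29,31): XOR of data positions = 1⊕1⊕0⊕0⊕0⊕0⊕0⊕0⊕0⊕0⊕0⊕1⊕1⊕1⊕0 = 1
p2 (pos 2,3,6,7,10,11,14,15,18,19,22,23,26,27,30,31): XOR of data positions = 1⊕1⊕0⊕1⊕0⊕1⊕0⊕0⊕0⊕1⊕0⊕0⊕1⊕0⊕0 = 0
p4 (pos 4,5,6,7,12,13,14,15,20,21,22,23,28,29,30,31): XOR of data positions = 1⊕1⊕0⊕0⊕0⊕1⊕0⊕1⊕0⊕1⊕0⊕0⊕1⊕0⊕0 = 0
p8 (pos 8,9,10,11,12,13,14,15,24,25,26,27,28,29,30,31): XOR of data positions = 0⊕1⊕0⊕0⊕0⊕1⊕0⊕0⊕1⊕0⊕1⊕0⊕1⊕0⊕0 = 1
p16 (pos 16,17,18,19,20,21,22,23,24,25,26,27,28,29,30,31): XOR of data positions = 0⊕0⊕0⊕1⊕0⊕1⊕0⊕0⊕1⊕0⊕1⊕0⊕1⊕0⊕0 = 1
Codeword: 1010110101000101000101001010100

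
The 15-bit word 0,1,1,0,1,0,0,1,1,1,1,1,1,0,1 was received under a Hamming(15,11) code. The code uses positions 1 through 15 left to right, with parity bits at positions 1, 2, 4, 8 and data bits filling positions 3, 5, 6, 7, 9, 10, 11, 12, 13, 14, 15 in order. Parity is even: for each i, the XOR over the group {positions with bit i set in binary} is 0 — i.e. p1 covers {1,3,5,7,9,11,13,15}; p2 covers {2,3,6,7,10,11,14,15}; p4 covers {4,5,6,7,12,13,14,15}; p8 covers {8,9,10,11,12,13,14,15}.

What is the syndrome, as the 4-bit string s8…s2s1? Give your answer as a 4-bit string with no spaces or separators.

s1 (pos 1,3,5,7,9,11,13,15): 0⊕1⊕1⊕0⊕1⊕1⊕1⊕1 = 0
s2 (pos 2,3,6,7,10,11,14,15): 1⊕1⊕0⊕0⊕1⊕1⊕0⊕1 = 1
s4 (pos 4,5,6,7,12,13,14,15): 0⊕1⊕0⊕0⊕1⊕1⊕0⊕1 = 0
s8 (pos 8,9,10,11,12,13,14,15): 1⊕1⊕1⊕1⊕1⊕1⊕0⊕1 = 1
Syndrome s8…s1 = 1010 → error at position 10.

1010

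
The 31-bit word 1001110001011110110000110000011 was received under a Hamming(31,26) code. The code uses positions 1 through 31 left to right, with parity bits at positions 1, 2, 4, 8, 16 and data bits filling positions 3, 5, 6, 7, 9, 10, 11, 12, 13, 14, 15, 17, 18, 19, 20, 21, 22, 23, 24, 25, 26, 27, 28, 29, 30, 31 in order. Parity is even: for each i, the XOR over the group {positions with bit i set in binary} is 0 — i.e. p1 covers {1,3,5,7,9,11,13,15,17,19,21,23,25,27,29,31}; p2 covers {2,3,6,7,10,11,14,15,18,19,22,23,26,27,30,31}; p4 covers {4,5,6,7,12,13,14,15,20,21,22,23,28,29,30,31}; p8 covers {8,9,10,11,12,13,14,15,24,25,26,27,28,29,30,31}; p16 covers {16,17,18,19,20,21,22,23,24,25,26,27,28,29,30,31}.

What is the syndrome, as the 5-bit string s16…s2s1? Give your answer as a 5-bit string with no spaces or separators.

s1 (pos 1,3,5,7,9,11,13,15,17,19,21,23,25,27,29,31): 1⊕0⊕1⊕0⊕0⊕0⊕1⊕1⊕1⊕0⊕0⊕1⊕0⊕0⊕0⊕1 = 1
s2 (pos 2,3,6,7,10,11,14,15,18,19,22,23,26,27,30,31): 0⊕0⊕1⊕0⊕1⊕0⊕1⊕1⊕1⊕0⊕0⊕1⊕0⊕0⊕1⊕1 = 0
s4 (pos 4,5,6,7,12,13,14,15,20,21,22,23,28,29,30,31): 1⊕1⊕1⊕0⊕1⊕1⊕1⊕1⊕0⊕0⊕0⊕1⊕0⊕0⊕1⊕1 = 0
s8 (pos 8,9,10,11,12,13,14,15,24,25,26,27,28,29,30,31): 0⊕0⊕1⊕0⊕1⊕1⊕1⊕1⊕1⊕0⊕0⊕0⊕0⊕0⊕1⊕1 = 0
s16 (pos 16,17,18,19,20,21,22,23,24,25,26,27,28,29,30,31): 0⊕1⊕1⊕0⊕0⊕0⊕0⊕1⊕1⊕0⊕0⊕0⊕0⊕0⊕1⊕1 = 0
Syndrome s16…s1 = 00001 → error at position 1.

00001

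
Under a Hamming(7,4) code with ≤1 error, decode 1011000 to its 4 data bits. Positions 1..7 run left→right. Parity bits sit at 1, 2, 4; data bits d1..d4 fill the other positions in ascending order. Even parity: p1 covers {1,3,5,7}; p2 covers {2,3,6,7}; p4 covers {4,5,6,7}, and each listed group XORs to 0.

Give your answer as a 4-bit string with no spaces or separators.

1010

s1 (pos 1,3,5,7): 1⊕1⊕0⊕0 = 0
s2 (pos 2,3,6,7): 0⊕1⊕0⊕0 = 1
s4 (pos 4,5,6,7): 1⊕0⊕0⊕0 = 1
Syndrome s4…s1 = 110 → error at position 6.
Flip position 6: 1011000 → 1011010
Read data bits from positions 3,5,6,7: 1010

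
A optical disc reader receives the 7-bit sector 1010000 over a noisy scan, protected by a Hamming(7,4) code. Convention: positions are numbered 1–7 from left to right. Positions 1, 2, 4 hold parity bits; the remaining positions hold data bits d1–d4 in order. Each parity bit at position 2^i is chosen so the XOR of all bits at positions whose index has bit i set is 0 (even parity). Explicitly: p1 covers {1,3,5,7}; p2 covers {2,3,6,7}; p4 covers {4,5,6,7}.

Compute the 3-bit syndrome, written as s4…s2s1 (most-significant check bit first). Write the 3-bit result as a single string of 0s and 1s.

s1 (pos 1,3,5,7): 1⊕1⊕0⊕0 = 0
s2 (pos 2,3,6,7): 0⊕1⊕0⊕0 = 1
s4 (pos 4,5,6,7): 0⊕0⊕0⊕0 = 0
Syndrome s4…s1 = 010 → error at position 2.

010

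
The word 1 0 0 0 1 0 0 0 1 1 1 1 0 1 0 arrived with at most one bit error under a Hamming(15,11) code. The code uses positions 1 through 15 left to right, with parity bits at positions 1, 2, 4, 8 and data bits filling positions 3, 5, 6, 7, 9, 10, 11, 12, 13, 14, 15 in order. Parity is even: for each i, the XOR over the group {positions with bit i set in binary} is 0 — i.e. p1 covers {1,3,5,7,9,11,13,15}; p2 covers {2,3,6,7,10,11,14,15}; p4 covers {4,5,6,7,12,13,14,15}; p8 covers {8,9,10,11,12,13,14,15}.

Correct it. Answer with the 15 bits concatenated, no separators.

100010001111000

s1 (pos 1,3,5,7,9,11,13,15): 1⊕0⊕1⊕0⊕1⊕1⊕0⊕0 = 0
s2 (pos 2,3,6,7,10,11,14,15): 0⊕0⊕0⊕0⊕1⊕1⊕1⊕0 = 1
s4 (pos 4,5,6,7,12,13,14,15): 0⊕1⊕0⊕0⊕1⊕0⊕1⊕0 = 1
s8 (pos 8,9,10,11,12,13,14,15): 0⊕1⊕1⊕1⊕1⊕0⊕1⊕0 = 1
Syndrome s8…s1 = 1110 → error at position 14.
Flip position 14: 100010001111010 → 100010001111000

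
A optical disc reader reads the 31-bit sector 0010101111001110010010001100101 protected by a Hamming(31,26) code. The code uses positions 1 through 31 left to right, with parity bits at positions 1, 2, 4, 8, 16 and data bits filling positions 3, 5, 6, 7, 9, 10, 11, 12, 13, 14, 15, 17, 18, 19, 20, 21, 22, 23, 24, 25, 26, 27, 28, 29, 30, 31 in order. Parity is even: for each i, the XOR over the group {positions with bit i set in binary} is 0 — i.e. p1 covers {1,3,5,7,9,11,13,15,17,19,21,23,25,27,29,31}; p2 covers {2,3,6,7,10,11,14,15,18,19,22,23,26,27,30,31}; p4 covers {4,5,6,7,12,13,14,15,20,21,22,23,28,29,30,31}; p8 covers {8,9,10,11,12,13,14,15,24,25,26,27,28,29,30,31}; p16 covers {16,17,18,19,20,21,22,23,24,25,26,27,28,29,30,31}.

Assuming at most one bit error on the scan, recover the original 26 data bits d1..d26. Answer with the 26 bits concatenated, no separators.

s1 (pos 1,3,5,7,9,11,13,15,17,19,21,23,25,27,29,31): 0⊕1⊕1⊕1⊕1⊕0⊕1⊕1⊕0⊕0⊕1⊕0⊕1⊕0⊕1⊕1 = 0
s2 (pos 2,3,6,7,10,11,14,15,18,19,22,23,26,27,30,31): 0⊕1⊕0⊕1⊕1⊕0⊕1⊕1⊕1⊕0⊕0⊕0⊕1⊕0⊕0⊕1 = 0
s4 (pos 4,5,6,7,12,13,14,15,20,21,22,23,28,29,30,31): 0⊕1⊕0⊕1⊕0⊕1⊕1⊕1⊕0⊕1⊕0⊕0⊕0⊕1⊕0⊕1 = 0
s8 (pos 8,9,10,11,12,13,14,15,24,25,26,27,28,29,30,31): 1⊕1⊕1⊕0⊕0⊕1⊕1⊕1⊕0⊕1⊕1⊕0⊕0⊕1⊕0⊕1 = 0
s16 (pos 16,17,18,19,20,21,22,23,24,25,26,27,28,29,30,31): 0⊕0⊕1⊕0⊕0⊕1⊕0⊕0⊕0⊕1⊕1⊕0⊕0⊕1⊕0⊕1 = 0
Syndrome s16…s1 = 00000 → no error.
Read data bits from positions 3,5,6,7,9,10,11,12,13,14,15,17,18,19,20,21,22,23,24,25,26,27,28,29,30,31: 11011100111010010001100101

11011100111010010001100101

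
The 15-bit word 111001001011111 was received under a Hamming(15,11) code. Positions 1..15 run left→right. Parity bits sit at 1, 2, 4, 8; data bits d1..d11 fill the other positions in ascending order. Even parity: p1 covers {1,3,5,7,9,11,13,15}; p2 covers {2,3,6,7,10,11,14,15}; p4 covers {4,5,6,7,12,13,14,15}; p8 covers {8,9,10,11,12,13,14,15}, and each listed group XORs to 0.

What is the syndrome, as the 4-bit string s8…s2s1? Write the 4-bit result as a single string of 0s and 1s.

0100

s1 (pos 1,3,5,7,9,11,13,15): 1⊕1⊕0⊕0⊕1⊕1⊕1⊕1 = 0
s2 (pos 2,3,6,7,10,11,14,15): 1⊕1⊕1⊕0⊕0⊕1⊕1⊕1 = 0
s4 (pos 4,5,6,7,12,13,14,15): 0⊕0⊕1⊕0⊕1⊕1⊕1⊕1 = 1
s8 (pos 8,9,10,11,12,13,14,15): 0⊕1⊕0⊕1⊕1⊕1⊕1⊕1 = 0
Syndrome s8…s1 = 0100 → error at position 4.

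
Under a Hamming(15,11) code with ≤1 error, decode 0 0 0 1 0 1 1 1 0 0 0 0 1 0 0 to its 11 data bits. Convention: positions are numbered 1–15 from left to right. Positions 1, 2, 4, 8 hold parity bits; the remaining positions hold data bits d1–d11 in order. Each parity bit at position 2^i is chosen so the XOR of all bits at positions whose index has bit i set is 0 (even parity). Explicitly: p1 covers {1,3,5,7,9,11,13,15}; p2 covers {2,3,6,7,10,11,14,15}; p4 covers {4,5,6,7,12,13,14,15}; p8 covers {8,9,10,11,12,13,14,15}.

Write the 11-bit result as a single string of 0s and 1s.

00110000100

s1 (pos 1,3,5,7,9,11,13,15): 0⊕0⊕0⊕1⊕0⊕0⊕1⊕0 = 0
s2 (pos 2,3,6,7,10,11,14,15): 0⊕0⊕1⊕1⊕0⊕0⊕0⊕0 = 0
s4 (pos 4,5,6,7,12,13,14,15): 1⊕0⊕1⊕1⊕0⊕1⊕0⊕0 = 0
s8 (pos 8,9,10,11,12,13,14,15): 1⊕0⊕0⊕0⊕0⊕1⊕0⊕0 = 0
Syndrome s8…s1 = 0000 → no error.
Read data bits from positions 3,5,6,7,9,10,11,12,13,14,15: 00110000100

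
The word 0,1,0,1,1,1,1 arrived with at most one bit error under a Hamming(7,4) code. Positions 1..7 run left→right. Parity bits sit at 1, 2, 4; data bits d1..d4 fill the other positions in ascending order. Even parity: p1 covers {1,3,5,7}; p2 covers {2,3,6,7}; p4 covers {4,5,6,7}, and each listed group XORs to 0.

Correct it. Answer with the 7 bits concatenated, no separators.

s1 (pos 1,3,5,7): 0⊕0⊕1⊕1 = 0
s2 (pos 2,3,6,7): 1⊕0⊕1⊕1 = 1
s4 (pos 4,5,6,7): 1⊕1⊕1⊕1 = 0
Syndrome s4…s1 = 010 → error at position 2.
Flip position 2: 0101111 → 0001111

0001111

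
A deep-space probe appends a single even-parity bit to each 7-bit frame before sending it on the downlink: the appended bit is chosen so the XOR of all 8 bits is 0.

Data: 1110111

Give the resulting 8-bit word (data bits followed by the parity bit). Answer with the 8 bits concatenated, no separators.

11101110

XOR of the 7 data bits: 1⊕1⊕1⊕0⊕1⊕1⊕1 = 0
Parity bit = 0 (so all 8 bits XOR to 0).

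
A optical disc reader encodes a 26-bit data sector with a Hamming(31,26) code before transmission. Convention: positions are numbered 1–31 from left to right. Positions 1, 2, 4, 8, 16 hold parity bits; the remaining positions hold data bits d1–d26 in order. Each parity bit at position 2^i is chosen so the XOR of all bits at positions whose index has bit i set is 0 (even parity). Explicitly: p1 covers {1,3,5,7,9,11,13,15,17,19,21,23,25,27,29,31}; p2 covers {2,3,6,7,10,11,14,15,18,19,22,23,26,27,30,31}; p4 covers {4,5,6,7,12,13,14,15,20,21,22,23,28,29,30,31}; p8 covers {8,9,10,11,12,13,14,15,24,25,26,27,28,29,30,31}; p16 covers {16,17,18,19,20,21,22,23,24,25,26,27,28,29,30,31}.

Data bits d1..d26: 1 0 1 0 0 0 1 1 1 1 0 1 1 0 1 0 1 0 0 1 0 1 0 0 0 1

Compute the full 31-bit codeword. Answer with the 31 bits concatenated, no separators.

1011010100111101110101001010001

Place data at non-parity positions: p1 p2 1 p4 0 1 0 p8 0 0 1 1 1 1 0 p16 1 1 0 1 0 1 0 0 1 0 1 0 0 0 1
p1 (pos 1,3,5,7,9,11,13,15,17,19,21,23,25,27,29,31): XOR of data positions = 1⊕0⊕0⊕0⊕1⊕1⊕0⊕1⊕0⊕0⊕0⊕1⊕1⊕0⊕1 = 1
p2 (pos 2,3,6,7,10,11,14,15,18,19,22,23,26,27,30,31): XOR of data positions = 1⊕1⊕0⊕0⊕1⊕1⊕0⊕1⊕0⊕1⊕0⊕0⊕1⊕0⊕1 = 0
p4 (pos 4,5,6,7,12,13,14,15,20,21,22,23,28,29,30,31): XOR of data positions = 0⊕1⊕0⊕1⊕1⊕1⊕0⊕1⊕0⊕1⊕0⊕0⊕0⊕0⊕1 = 1
p8 (pos 8,9,10,11,12,13,14,15,24,25,26,27,28,29,30,31): XOR of data positions = 0⊕0⊕1⊕1⊕1⊕1⊕0⊕0⊕1⊕0⊕1⊕0⊕0⊕0⊕1 = 1
p16 (pos 16,17,18,19,20,21,22,23,24,25,26,27,28,29,30,31): XOR of data positions = 1⊕1⊕0⊕1⊕0⊕1⊕0⊕0⊕1⊕0⊕1⊕0⊕0⊕0⊕1 = 1
Codeword: 1011010100111101110101001010001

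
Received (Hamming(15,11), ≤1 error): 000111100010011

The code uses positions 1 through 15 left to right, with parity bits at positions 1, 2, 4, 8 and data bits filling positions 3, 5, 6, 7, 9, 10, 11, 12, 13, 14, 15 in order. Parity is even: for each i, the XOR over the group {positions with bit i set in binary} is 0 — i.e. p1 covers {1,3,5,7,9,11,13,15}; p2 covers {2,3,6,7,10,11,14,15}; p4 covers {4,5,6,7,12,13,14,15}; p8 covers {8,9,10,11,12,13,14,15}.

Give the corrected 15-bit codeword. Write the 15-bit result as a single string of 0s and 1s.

000111100110011

s1 (pos 1,3,5,7,9,11,13,15): 0⊕0⊕1⊕1⊕0⊕1⊕0⊕1 = 0
s2 (pos 2,3,6,7,10,11,14,15): 0⊕0⊕1⊕1⊕0⊕1⊕1⊕1 = 1
s4 (pos 4,5,6,7,12,13,14,15): 1⊕1⊕1⊕1⊕0⊕0⊕1⊕1 = 0
s8 (pos 8,9,10,11,12,13,14,15): 0⊕0⊕0⊕1⊕0⊕0⊕1⊕1 = 1
Syndrome s8…s1 = 1010 → error at position 10.
Flip position 10: 000111100010011 → 000111100110011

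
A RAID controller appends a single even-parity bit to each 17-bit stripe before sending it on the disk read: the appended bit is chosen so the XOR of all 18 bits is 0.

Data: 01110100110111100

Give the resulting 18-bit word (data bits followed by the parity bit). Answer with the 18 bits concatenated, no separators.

XOR of the 17 data bits: 0⊕1⊕1⊕1⊕0⊕1⊕0⊕0⊕1⊕1⊕0⊕1⊕1⊕1⊕1⊕0⊕0 = 0
Parity bit = 0 (so all 18 bits XOR to 0).

011101001101111000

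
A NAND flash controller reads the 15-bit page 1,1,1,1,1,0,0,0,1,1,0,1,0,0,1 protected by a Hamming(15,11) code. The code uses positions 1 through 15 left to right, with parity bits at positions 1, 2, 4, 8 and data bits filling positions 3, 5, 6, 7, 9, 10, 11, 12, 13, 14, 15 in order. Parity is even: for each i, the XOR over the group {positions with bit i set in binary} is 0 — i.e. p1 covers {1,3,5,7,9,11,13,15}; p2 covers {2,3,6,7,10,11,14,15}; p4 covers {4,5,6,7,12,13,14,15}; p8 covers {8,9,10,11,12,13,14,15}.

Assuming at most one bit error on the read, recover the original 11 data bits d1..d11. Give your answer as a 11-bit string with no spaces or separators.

11001101001

s1 (pos 1,3,5,7,9,11,13,15): 1⊕1⊕1⊕0⊕1⊕0⊕0⊕1 = 1
s2 (pos 2,3,6,7,10,11,14,15): 1⊕1⊕0⊕0⊕1⊕0⊕0⊕1 = 0
s4 (pos 4,5,6,7,12,13,14,15): 1⊕1⊕0⊕0⊕1⊕0⊕0⊕1 = 0
s8 (pos 8,9,10,11,12,13,14,15): 0⊕1⊕1⊕0⊕1⊕0⊕0⊕1 = 0
Syndrome s8…s1 = 0001 → error at position 1.
Flip position 1: 111110001101001 → 011110001101001
Read data bits from positions 3,5,6,7,9,10,11,12,13,14,15: 11001101001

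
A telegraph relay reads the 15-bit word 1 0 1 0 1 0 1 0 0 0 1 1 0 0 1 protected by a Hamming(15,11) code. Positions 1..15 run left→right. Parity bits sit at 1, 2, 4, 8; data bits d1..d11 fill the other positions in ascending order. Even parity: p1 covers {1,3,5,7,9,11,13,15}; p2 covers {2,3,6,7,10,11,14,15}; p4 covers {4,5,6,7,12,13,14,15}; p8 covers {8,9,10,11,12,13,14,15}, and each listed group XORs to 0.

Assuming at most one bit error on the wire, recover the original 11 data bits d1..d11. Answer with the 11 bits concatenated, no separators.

11010011001

s1 (pos 1,3,5,7,9,11,13,15): 1⊕1⊕1⊕1⊕0⊕1⊕0⊕1 = 0
s2 (pos 2,3,6,7,10,11,14,15): 0⊕1⊕0⊕1⊕0⊕1⊕0⊕1 = 0
s4 (pos 4,5,6,7,12,13,14,15): 0⊕1⊕0⊕1⊕1⊕0⊕0⊕1 = 0
s8 (pos 8,9,10,11,12,13,14,15): 0⊕0⊕0⊕1⊕1⊕0⊕0⊕1 = 1
Syndrome s8…s1 = 1000 → error at position 8.
Flip position 8: 101010100011001 → 101010110011001
Read data bits from positions 3,5,6,7,9,10,11,12,13,14,15: 11010011001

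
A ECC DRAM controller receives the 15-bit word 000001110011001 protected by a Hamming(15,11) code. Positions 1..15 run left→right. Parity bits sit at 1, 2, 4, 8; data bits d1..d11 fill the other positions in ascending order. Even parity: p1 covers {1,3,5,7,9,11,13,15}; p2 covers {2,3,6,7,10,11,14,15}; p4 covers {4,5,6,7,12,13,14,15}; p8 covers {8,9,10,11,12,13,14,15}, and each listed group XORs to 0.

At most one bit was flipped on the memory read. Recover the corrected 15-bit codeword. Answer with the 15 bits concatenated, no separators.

s1 (pos 1,3,5,7,9,11,13,15): 0⊕0⊕0⊕1⊕0⊕1⊕0⊕1 = 1
s2 (pos 2,3,6,7,10,11,14,15): 0⊕0⊕1⊕1⊕0⊕1⊕0⊕1 = 0
s4 (pos 4,5,6,7,12,13,14,15): 0⊕0⊕1⊕1⊕1⊕0⊕0⊕1 = 0
s8 (pos 8,9,10,11,12,13,14,15): 1⊕0⊕0⊕1⊕1⊕0⊕0⊕1 = 0
Syndrome s8…s1 = 0001 → error at position 1.
Flip position 1: 000001110011001 → 100001110011001

100001110011001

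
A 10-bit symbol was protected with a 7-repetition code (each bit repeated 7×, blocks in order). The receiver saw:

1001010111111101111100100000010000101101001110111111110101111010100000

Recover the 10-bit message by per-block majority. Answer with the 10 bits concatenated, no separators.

Block 1 (1001010): 3 ones → 0
Block 2 (1111111): 7 ones → 1
Block 3 (0111110): 5 ones → 1
Block 4 (0100000): 1 one → 0
Block 5 (0100001): 2 ones → 0
Block 6 (0110100): 3 ones → 0
Block 7 (1110111): 6 ones → 1
Block 8 (1111101): 6 ones → 1
Block 9 (0111101): 5 ones → 1
Block 10 (0100000): 1 one → 0

0110001110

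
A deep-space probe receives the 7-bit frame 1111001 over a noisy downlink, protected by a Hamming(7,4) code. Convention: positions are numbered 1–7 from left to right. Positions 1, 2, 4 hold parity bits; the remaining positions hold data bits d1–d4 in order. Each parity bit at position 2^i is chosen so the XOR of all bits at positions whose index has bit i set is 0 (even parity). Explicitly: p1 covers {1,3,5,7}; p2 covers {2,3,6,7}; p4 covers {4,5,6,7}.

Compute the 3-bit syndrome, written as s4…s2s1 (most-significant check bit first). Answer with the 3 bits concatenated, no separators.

011

s1 (pos 1,3,5,7): 1⊕1⊕0⊕1 = 1
s2 (pos 2,3,6,7): 1⊕1⊕0⊕1 = 1
s4 (pos 4,5,6,7): 1⊕0⊕0⊕1 = 0
Syndrome s4…s1 = 011 → error at position 3.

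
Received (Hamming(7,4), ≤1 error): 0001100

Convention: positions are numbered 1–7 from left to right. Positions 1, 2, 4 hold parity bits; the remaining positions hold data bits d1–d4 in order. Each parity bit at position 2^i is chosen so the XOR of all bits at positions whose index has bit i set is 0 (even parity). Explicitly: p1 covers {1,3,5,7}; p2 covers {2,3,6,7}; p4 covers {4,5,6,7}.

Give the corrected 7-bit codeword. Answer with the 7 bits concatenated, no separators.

s1 (pos 1,3,5,7): 0⊕0⊕1⊕0 = 1
s2 (pos 2,3,6,7): 0⊕0⊕0⊕0 = 0
s4 (pos 4,5,6,7): 1⊕1⊕0⊕0 = 0
Syndrome s4…s1 = 001 → error at position 1.
Flip position 1: 0001100 → 1001100

1001100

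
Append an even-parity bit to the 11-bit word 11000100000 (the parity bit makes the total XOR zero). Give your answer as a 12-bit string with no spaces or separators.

XOR of the 11 data bits: 1⊕1⊕0⊕0⊕0⊕1⊕0⊕0⊕0⊕0⊕0 = 1
Parity bit = 1 (so all 12 bits XOR to 0).

110001000001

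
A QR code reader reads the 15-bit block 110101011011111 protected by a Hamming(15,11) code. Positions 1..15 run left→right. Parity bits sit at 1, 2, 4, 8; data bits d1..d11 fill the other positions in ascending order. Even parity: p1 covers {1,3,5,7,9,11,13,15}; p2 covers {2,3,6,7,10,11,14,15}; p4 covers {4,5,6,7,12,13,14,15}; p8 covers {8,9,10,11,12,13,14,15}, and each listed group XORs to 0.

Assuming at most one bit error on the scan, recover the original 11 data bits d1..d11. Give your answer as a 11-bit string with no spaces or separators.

00101001111

s1 (pos 1,3,5,7,9,11,13,15): 1⊕0⊕0⊕0⊕1⊕1⊕1⊕1 = 1
s2 (pos 2,3,6,7,10,11,14,15): 1⊕0⊕1⊕0⊕0⊕1⊕1⊕1 = 1
s4 (pos 4,5,6,7,12,13,14,15): 1⊕0⊕1⊕0⊕1⊕1⊕1⊕1 = 0
s8 (pos 8,9,10,11,12,13,14,15): 1⊕1⊕0⊕1⊕1⊕1⊕1⊕1 = 1
Syndrome s8…s1 = 1011 → error at position 11.
Flip position 11: 110101011011111 → 110101011001111
Read data bits from positions 3,5,6,7,9,10,11,12,13,14,15: 00101001111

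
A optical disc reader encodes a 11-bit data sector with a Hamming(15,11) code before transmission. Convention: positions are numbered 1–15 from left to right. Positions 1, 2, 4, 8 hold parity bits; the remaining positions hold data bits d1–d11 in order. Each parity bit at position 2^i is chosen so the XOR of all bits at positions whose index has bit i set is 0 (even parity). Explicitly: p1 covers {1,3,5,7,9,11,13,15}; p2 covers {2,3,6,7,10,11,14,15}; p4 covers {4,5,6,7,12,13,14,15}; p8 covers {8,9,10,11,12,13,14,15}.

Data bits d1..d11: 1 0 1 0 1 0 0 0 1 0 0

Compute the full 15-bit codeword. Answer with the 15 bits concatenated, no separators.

101001001000100

Place data at non-parity positions: p1 p2 1 p4 0 1 0 p8 1 0 0 0 1 0 0
p1 (pos 1,3,5,7,9,11,13,15): XOR of data positions = 1⊕0⊕0⊕1⊕0⊕1⊕0 = 1
p2 (pos 2,3,6,7,10,11,14,15): XOR of data positions = 1⊕1⊕0⊕0⊕0⊕0⊕0 = 0
p4 (pos 4,5,6,7,12,13,14,15): XOR of data positions = 0⊕1⊕0⊕0⊕1⊕0⊕0 = 0
p8 (pos 8,9,10,11,12,13,14,15): XOR of data positions = 1⊕0⊕0⊕0⊕1⊕0⊕0 = 0
Codeword: 101001001000100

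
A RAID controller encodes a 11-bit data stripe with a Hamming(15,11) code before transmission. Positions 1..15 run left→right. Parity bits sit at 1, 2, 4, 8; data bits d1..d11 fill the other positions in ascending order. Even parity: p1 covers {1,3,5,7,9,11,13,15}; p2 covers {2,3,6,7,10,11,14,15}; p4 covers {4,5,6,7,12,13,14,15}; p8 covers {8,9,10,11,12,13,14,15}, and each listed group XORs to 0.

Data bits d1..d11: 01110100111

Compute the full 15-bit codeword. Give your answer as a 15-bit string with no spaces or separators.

010011100100111

Place data at non-parity positions: p1 p2 0 p4 1 1 1 p8 0 1 0 0 1 1 1
p1 (pos 1,3,5,7,9,11,13,15): XOR of data positions = 0⊕1⊕1⊕0⊕0⊕1⊕1 = 0
p2 (pos 2,3,6,7,10,11,14,15): XOR of data positions = 0⊕1⊕1⊕1⊕0⊕1⊕1 = 1
p4 (pos 4,5,6,7,12,13,14,15): XOR of data positions = 1⊕1⊕1⊕0⊕1⊕1⊕1 = 0
p8 (pos 8,9,10,11,12,13,14,15): XOR of data positions = 0⊕1⊕0⊕0⊕1⊕1⊕1 = 0
Codeword: 010011100100111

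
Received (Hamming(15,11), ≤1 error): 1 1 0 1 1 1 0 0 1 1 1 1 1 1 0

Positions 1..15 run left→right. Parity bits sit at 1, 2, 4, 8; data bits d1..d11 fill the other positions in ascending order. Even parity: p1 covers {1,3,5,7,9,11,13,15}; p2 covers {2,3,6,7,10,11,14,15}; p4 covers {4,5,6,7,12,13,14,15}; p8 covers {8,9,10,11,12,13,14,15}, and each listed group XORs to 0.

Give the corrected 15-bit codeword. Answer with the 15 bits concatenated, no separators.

s1 (pos 1,3,5,7,9,11,13,15): 1⊕0⊕1⊕0⊕1⊕1⊕1⊕0 = 1
s2 (pos 2,3,6,7,10,11,14,15): 1⊕0⊕1⊕0⊕1⊕1⊕1⊕0 = 1
s4 (pos 4,5,6,7,12,13,14,15): 1⊕1⊕1⊕0⊕1⊕1⊕1⊕0 = 0
s8 (pos 8,9,10,11,12,13,14,15): 0⊕1⊕1⊕1⊕1⊕1⊕1⊕0 = 0
Syndrome s8…s1 = 0011 → error at position 3.
Flip position 3: 110111001111110 → 111111001111110

111111001111110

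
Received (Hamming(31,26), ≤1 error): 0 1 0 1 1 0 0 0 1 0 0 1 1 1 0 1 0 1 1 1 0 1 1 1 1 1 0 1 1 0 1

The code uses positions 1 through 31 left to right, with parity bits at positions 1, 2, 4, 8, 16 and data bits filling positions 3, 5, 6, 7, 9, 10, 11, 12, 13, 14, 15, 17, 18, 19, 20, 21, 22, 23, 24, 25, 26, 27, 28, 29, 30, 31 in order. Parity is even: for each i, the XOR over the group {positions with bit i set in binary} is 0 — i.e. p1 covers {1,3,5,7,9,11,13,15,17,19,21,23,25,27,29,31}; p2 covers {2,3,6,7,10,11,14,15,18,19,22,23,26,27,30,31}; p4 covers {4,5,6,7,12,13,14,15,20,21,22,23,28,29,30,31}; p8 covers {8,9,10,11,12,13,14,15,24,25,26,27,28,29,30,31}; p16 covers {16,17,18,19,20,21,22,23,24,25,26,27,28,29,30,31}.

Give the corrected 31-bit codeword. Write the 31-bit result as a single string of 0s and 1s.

0100100010011101011101111101101

s1 (pos 1,3,5,7,9,11,13,15,17,19,21,23,25,27,29,31): 0⊕0⊕1⊕0⊕1⊕0⊕1⊕0⊕0⊕1⊕0⊕1⊕1⊕0⊕1⊕1 = 0
s2 (pos 2,3,6,7,10,11,14,15,18,19,22,23,26,27,30,31): 1⊕0⊕0⊕0⊕0⊕0⊕1⊕0⊕1⊕1⊕1⊕1⊕1⊕0⊕0⊕1 = 0
s4 (pos 4,5,6,7,12,13,14,15,20,21,22,23,28,29,30,31): 1⊕1⊕0⊕0⊕1⊕1⊕1⊕0⊕1⊕0⊕1⊕1⊕1⊕1⊕0⊕1 = 1
s8 (pos 8,9,10,11,12,13,14,15,24,25,26,27,28,29,30,31): 0⊕1⊕0⊕0⊕1⊕1⊕1⊕0⊕1⊕1⊕1⊕0⊕1⊕1⊕0⊕1 = 0
s16 (pos 16,17,18,19,20,21,22,23,24,25,26,27,28,29,30,31): 1⊕0⊕1⊕1⊕1⊕0⊕1⊕1⊕1⊕1⊕1⊕0⊕1⊕1⊕0⊕1 = 0
Syndrome s16…s1 = 00100 → error at position 4.
Flip position 4: 0101100010011101011101111101101 → 0100100010011101011101111101101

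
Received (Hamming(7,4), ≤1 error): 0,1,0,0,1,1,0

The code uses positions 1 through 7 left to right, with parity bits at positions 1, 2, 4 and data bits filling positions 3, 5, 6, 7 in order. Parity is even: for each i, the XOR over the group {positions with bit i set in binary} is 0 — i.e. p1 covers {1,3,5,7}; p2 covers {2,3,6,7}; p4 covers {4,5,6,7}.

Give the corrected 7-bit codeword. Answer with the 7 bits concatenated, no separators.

s1 (pos 1,3,5,7): 0⊕0⊕1⊕0 = 1
s2 (pos 2,3,6,7): 1⊕0⊕1⊕0 = 0
s4 (pos 4,5,6,7): 0⊕1⊕1⊕0 = 0
Syndrome s4…s1 = 001 → error at position 1.
Flip position 1: 0100110 → 1100110

1100110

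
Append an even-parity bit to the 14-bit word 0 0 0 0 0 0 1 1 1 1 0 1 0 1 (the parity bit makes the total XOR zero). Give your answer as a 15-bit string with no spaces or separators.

XOR of the 14 data bits: 0⊕0⊕0⊕0⊕0⊕0⊕1⊕1⊕1⊕1⊕0⊕1⊕0⊕1 = 0
Parity bit = 0 (so all 15 bits XOR to 0).

000000111101010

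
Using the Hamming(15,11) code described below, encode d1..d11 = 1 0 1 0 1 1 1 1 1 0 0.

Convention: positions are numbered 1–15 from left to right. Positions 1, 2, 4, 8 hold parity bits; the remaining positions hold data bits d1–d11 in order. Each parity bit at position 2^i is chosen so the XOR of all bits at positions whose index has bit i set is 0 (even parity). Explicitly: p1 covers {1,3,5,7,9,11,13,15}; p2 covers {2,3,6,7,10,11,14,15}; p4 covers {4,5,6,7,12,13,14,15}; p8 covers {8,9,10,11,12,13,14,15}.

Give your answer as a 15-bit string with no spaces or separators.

Place data at non-parity positions: p1 p2 1 p4 0 1 0 p8 1 1 1 1 1 0 0
p1 (pos 1,3,5,7,9,11,13,15): XOR of data positions = 1⊕0⊕0⊕1⊕1⊕1⊕0 = 0
p2 (pos 2,3,6,7,10,11,14,15): XOR of data positions = 1⊕1⊕0⊕1⊕1⊕0⊕0 = 0
p4 (pos 4,5,6,7,12,13,14,15): XOR of data positions = 0⊕1⊕0⊕1⊕1⊕0⊕0 = 1
p8 (pos 8,9,10,11,12,13,14,15): XOR of data positions = 1⊕1⊕1⊕1⊕1⊕0⊕0 = 1
Codeword: 001101011111100

001101011111100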